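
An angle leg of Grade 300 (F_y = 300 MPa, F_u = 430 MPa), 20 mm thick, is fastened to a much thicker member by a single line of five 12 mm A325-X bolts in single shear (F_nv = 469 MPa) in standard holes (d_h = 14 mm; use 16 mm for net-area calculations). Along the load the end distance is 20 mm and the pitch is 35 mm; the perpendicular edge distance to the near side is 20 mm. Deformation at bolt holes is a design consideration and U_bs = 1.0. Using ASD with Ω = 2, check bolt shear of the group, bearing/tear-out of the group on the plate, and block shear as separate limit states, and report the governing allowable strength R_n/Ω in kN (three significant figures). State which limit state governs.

Bolt shear: A_b = π·12²/4 = 113.1 mm²; R_n = 469 × 113.1 × 5 × 1 / 1000 = 265.2 kN → 265.2 / 2 = 133 kN.
Bearing: edge l_c = 13, r_n = 134.2 kN; interior l_c = 21, r_n = 216.7 kN; R_n = 134.2 + 4·216.7 = 1001 kN → 501 kN.
Block shear: A_gv = 3200, A_nv = 1760, A_nt = 240 mm²; R_n = min(0.6F_uA_nv, 0.6F_yA_gv) + U_bs·F_u·A_nt = 557.3 kN → 279 kN.
Bolt shear governs: 133 kN.

133 kN (bolt shear governs)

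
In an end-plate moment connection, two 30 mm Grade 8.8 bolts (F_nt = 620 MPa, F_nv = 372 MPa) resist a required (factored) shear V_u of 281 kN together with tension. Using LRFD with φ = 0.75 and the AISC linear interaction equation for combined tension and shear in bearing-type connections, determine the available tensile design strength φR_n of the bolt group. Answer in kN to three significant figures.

386 kN

A_b = π·30²/4 = 706.9 mm²; f_rv = 281 × 1000 / (2 × 706.9) = 198.8 MPa.
F'_nt = 1.3 F_nt − (F_nt / φF_nv) f_rv = 1.3·620 − (620/(0.75·372))·198.8 = 364.3 MPa, capped at F_nt → F'_nt = 364.3 MPa.
R_n = F'_nt · A_b · n = 364.3 × 706.9 × 2 / 1000 = 515 kN.
Design strength φR_n = 0.75 × 515 = 386 kN.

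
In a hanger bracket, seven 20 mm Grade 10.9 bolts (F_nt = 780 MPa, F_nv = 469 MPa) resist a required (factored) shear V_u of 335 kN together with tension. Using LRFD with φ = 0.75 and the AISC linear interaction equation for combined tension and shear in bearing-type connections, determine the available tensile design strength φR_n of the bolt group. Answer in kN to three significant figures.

1120 kN

A_b = π·20²/4 = 314.2 mm²; f_rv = 335 × 1000 / (7 × 314.2) = 152.3 MPa.
F'_nt = 1.3 F_nt − (F_nt / φF_nv) f_rv = 1.3·780 − (780/(0.75·469))·152.3 = 676.2 MPa, capped at F_nt → F'_nt = 676.2 MPa.
R_n = F'_nt · A_b · n = 676.2 × 314.2 × 7 / 1000 = 1487 kN.
Design strength φR_n = 0.75 × 1487 = 1120 kN.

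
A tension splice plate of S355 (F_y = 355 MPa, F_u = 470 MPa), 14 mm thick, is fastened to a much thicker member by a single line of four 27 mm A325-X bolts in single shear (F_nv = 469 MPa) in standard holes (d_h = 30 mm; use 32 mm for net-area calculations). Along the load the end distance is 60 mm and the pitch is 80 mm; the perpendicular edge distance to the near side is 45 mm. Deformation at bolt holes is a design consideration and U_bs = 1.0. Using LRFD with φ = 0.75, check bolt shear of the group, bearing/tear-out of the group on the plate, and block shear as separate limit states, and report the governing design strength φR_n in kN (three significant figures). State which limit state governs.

Bolt shear: A_b = π·27²/4 = 572.6 mm²; R_n = 469 × 572.6 × 4 × 1 / 1000 = 1074 kN → 0.75 × 1074 = 806 kN.
Bearing: edge l_c = 45, r_n = 355.3 kN; interior l_c = 50, r_n = 394.8 kN; R_n = 355.3 + 3·394.8 = 1540 kN → 1150 kN.
Block shear: A_gv = 4200, A_nv = 2632, A_nt = 406 mm²; R_n = min(0.6F_uA_nv, 0.6F_yA_gv) + U_bs·F_u·A_nt = 933 kN → 700 kN.
Block shear governs: 700 kN.

700 kN (block shear governs)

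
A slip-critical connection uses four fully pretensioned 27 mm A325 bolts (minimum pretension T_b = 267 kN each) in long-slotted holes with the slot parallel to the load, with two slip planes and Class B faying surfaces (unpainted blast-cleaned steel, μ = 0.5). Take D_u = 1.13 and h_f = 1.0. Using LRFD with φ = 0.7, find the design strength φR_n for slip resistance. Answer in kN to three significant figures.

845 kN

R_n = μ · D_u · h_f · T_b · n_s · n_b = 0.5 × 1.13 × 1.0 × 267 × 2 × 4 = 1207 kN.
Design strength φR_n = 0.7 × 1207 = 845 kN.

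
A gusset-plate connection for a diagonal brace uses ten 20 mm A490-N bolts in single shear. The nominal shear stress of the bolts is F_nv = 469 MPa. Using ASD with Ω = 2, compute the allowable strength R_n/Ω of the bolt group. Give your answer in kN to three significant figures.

737 kN

A_b = π × 20² / 4 = 314.2 mm².
R_n = F_nv · A_b · n · n_s = 469 × 314.2 × 10 × 1 / 1000 = 1473 kN.
Allowable strength R_n/Ω = 1473 / 2 = 737 kN.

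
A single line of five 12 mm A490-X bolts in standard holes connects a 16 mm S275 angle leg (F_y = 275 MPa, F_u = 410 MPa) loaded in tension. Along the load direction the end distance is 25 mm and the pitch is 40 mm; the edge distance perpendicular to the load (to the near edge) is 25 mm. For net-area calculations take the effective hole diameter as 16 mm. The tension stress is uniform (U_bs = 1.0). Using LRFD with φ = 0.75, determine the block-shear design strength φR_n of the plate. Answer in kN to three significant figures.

417 kN

Shear plane L_v = 25 + 4·40 = 185 mm; A_gv = 185 × 16 = 2960 mm².
A_nv = (185 − 4.5·16) × 16 = 1808 mm².
A_nt = (25 − 0.5·16) × 16 = 272 mm².
0.6 F_u A_nv = 444.8 kN; 0.6 F_y A_gv = 488.4 kN → shear rupture governs the shear term.
R_n = 444.8 + 1.0 × 410 × 272 / 1000 = 556.3 kN.
Design strength φR_n = 0.75 × 556.3 = 417 kN.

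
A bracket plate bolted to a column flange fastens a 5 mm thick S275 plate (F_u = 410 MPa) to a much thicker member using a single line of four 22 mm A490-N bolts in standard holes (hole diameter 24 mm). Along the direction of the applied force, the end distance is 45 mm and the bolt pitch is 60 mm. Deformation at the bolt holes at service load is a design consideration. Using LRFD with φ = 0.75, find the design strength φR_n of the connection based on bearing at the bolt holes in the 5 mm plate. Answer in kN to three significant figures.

Per bolt r_n = 1.2 l_c t F_u ≤ 2.4 d t F_u; upper limit = 2.4 × 22 × 5 × 410 / 1000 = 108.2 kN.
Edge bolt: l_c = 45 − 24/2 = 33 mm → 1.2 × 33 × 5 × 410 / 1000 = 81.18 → r_n = 81.18 kN.
Interior bolts: l_c = 60 − 24 = 36 mm → 1.2 × 36 × 5 × 410 / 1000 = 88.56 → r_n = 88.56 kN.
R_n = 1 × 81.18 + 3 × 88.56 = 346.9 kN.
Design strength φR_n = 0.75 × 346.9 = 260 kN.

260 kN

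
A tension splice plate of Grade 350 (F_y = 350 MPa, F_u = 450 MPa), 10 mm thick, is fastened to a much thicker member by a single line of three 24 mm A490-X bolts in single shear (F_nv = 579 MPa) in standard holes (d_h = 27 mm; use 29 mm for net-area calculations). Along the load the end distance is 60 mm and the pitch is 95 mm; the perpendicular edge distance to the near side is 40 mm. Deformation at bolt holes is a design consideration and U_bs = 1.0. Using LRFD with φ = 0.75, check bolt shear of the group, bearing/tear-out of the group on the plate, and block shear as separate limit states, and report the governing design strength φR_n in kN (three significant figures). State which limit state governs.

446 kN (block shear governs)

Bolt shear: A_b = π·24²/4 = 452.4 mm²; R_n = 579 × 452.4 × 3 × 1 / 1000 = 785.8 kN → 0.75 × 785.8 = 589 kN.
Bearing: edge l_c = 46.5, r_n = 251.1 kN; interior l_c = 68, r_n = 259.2 kN; R_n = 251.1 + 2·259.2 = 769.5 kN → 577 kN.
Block shear: A_gv = 2500, A_nv = 1775, A_nt = 255 mm²; R_n = min(0.6F_uA_nv, 0.6F_yA_gv) + U_bs·F_u·A_nt = 594 kN → 446 kN.
Block shear governs: 446 kN.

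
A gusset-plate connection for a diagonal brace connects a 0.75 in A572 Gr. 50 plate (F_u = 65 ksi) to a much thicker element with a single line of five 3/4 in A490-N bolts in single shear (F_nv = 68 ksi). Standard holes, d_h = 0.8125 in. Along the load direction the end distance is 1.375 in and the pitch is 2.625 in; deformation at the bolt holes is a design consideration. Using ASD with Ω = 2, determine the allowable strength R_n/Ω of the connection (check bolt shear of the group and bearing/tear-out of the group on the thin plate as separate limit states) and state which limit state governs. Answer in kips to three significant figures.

Bolt shear: A_b = π·0.75²/4 = 0.4418 in²; R_n = 68 × 0.4418 × 5 × 1 = 150.2 kips → 150.2 / 2 = 75.1 kips.
Bearing (1.2 l_c t F_u ≤ 2.4 d t F_u): upper limit = 2.4·0.75·0.75·65 = 87.75 kips.
  Edge l_c = 1.375 − 0.8125/2 = 0.9688 → r_n = 56.67 kips; interior l_c = 2.625 − 0.8125 = 1.812 → r_n = 87.75 kips.
  R_n,bearing = 1·56.67 + 4·87.75 = 407.7 kips → 407.7 / 2 = 204 kips.
Bolt shear governs: 75.1 kips.

75.1 kips (bolt shear governs)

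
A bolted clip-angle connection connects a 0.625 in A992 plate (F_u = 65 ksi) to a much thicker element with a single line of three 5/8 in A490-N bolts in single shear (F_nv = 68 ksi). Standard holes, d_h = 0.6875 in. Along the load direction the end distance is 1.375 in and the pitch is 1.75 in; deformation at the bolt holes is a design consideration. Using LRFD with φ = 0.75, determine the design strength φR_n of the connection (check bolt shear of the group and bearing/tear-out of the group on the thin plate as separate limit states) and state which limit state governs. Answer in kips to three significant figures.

46.9 kips (bolt shear governs)

Bolt shear: A_b = π·0.625²/4 = 0.3068 in²; R_n = 68 × 0.3068 × 3 × 1 = 62.59 kips → 0.75 × 62.59 = 46.9 kips.
Bearing (1.2 l_c t F_u ≤ 2.4 d t F_u): upper limit = 2.4·0.625·0.625·65 = 60.94 kips.
  Edge l_c = 1.375 − 0.6875/2 = 1.031 → r_n = 50.27 kips; interior l_c = 1.75 − 0.6875 = 1.062 → r_n = 51.8 kips.
  R_n,bearing = 1·50.27 + 2·51.8 = 153.9 kips → 0.75 × 153.9 = 115 kips.
Bolt shear governs: 46.9 kips.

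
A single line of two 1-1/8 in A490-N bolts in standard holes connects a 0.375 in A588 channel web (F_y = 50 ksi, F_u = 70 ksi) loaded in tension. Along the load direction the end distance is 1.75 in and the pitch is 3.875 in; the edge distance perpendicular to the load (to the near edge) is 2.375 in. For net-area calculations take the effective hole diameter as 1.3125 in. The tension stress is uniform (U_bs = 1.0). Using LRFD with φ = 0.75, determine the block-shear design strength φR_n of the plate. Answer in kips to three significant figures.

Shear plane L_v = 1.75 + 1·3.875 = 5.625 in; A_gv = 5.625 × 0.375 = 2.109 in².
A_nv = (5.625 − 1.5·1.3125) × 0.375 = 1.371 in².
A_nt = (2.375 − 0.5·1.3125) × 0.375 = 0.6445 in².
0.6 F_u A_nv = 57.59 kips; 0.6 F_y A_gv = 63.28 kips → shear rupture governs the shear term.
R_n = 57.59 + 1.0 × 70 × 0.6445 = 102.7 kips.
Design strength φR_n = 0.75 × 102.7 = 77 kips.

77 kips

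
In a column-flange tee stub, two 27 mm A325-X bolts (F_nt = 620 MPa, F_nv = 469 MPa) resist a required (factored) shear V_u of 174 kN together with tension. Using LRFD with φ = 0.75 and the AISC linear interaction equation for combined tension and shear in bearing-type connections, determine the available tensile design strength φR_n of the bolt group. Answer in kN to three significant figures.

A_b = π·27²/4 = 572.6 mm²; f_rv = 174 × 1000 / (2 × 572.6) = 152 MPa.
F'_nt = 1.3 F_nt − (F_nt / φF_nv) f_rv = 1.3·620 − (620/(0.75·469))·152 = 538.2 MPa, capped at F_nt → F'_nt = 538.2 MPa.
R_n = F'_nt · A_b · n = 538.2 × 572.6 × 2 / 1000 = 616.3 kN.
Design strength φR_n = 0.75 × 616.3 = 462 kN.

462 kN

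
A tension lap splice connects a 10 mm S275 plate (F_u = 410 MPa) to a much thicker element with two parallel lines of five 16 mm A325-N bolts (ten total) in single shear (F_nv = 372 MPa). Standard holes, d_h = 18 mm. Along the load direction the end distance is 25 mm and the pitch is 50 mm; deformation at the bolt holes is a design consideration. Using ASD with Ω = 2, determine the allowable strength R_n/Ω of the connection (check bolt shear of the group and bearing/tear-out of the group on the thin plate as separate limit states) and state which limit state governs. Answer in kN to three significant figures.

Bolt shear: A_b = π·16²/4 = 201.1 mm²; R_n = 372 × 201.1 × 10 × 1 / 1000 = 748 kN → 748 / 2 = 374 kN.
Bearing (1.2 l_c t F_u ≤ 2.4 d t F_u): upper limit = 2.4·16·10·410 / 1000 = 157.4 kN.
  Edge l_c = 25 − 18/2 = 16 → r_n = 78.72 kN; interior l_c = 50 − 18 = 32 → r_n = 157.4 kN.
  R_n,bearing = 2·78.72 + 8·157.4 = 1417 kN → 1417 / 2 = 708 kN.
Bolt shear governs: 374 kN.

374 kN (bolt shear governs)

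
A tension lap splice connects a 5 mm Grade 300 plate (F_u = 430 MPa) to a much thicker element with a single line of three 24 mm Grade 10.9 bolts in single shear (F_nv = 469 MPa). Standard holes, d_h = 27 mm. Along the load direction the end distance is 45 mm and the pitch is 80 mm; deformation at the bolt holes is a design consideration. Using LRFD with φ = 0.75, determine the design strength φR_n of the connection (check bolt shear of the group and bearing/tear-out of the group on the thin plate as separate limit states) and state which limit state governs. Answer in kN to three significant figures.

247 kN (bearing governs)

Bolt shear: A_b = π·24²/4 = 452.4 mm²; R_n = 469 × 452.4 × 3 × 1 / 1000 = 636.5 kN → 0.75 × 636.5 = 477 kN.
Bearing (1.2 l_c t F_u ≤ 2.4 d t F_u): upper limit = 2.4·24·5·430 / 1000 = 123.8 kN.
  Edge l_c = 45 − 27/2 = 31.5 → r_n = 81.27 kN; interior l_c = 80 − 27 = 53 → r_n = 123.8 kN.
  R_n,bearing = 1·81.27 + 2·123.8 = 328.9 kN → 0.75 × 328.9 = 247 kN.
Bearing governs: 247 kN.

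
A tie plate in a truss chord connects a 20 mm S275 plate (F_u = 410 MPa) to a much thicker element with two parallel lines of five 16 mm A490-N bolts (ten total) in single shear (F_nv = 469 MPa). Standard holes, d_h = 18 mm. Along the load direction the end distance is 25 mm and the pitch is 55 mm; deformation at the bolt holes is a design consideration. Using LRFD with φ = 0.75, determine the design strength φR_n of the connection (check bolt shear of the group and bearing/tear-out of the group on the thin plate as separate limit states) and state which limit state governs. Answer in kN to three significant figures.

Bolt shear: A_b = π·16²/4 = 201.1 mm²; R_n = 469 × 201.1 × 10 × 1 / 1000 = 943 kN → 0.75 × 943 = 707 kN.
Bearing (1.2 l_c t F_u ≤ 2.4 d t F_u): upper limit = 2.4·16·20·410 / 1000 = 314.9 kN.
  Edge l_c = 25 − 18/2 = 16 → r_n = 157.4 kN; interior l_c = 55 − 18 = 37 → r_n = 314.9 kN.
  R_n,bearing = 2·157.4 + 8·314.9 = 2834 kN → 0.75 × 2834 = 2130 kN.
Bolt shear governs: 707 kN.

707 kN (bolt shear governs)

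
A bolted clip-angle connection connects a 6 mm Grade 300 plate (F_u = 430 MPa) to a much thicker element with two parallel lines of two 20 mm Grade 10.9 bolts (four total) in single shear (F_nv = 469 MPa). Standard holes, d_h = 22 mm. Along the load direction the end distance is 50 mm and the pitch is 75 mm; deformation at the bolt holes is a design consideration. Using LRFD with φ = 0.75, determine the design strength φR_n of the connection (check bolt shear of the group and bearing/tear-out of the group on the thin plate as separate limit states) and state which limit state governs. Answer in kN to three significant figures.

Bolt shear: A_b = π·20²/4 = 314.2 mm²; R_n = 469 × 314.2 × 4 × 1 / 1000 = 589.4 kN → 0.75 × 589.4 = 442 kN.
Bearing (1.2 l_c t F_u ≤ 2.4 d t F_u): upper limit = 2.4·20·6·430 / 1000 = 123.8 kN.
  Edge l_c = 50 − 22/2 = 39 → r_n = 120.7 kN; interior l_c = 75 − 22 = 53 → r_n = 123.8 kN.
  R_n,bearing = 2·120.7 + 2·123.8 = 489.2 kN → 0.75 × 489.2 = 367 kN.
Bearing governs: 367 kN.

367 kN (bearing governs)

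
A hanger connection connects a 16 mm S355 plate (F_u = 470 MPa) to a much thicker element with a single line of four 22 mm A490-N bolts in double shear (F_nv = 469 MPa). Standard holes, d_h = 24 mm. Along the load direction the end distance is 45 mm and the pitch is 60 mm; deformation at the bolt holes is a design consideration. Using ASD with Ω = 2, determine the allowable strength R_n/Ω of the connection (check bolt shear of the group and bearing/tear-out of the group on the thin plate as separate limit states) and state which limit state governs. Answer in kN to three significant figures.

636 kN (bearing governs)

Bolt shear: A_b = π·22²/4 = 380.1 mm²; R_n = 469 × 380.1 × 4 × 2 / 1000 = 1426 kN → 1426 / 2 = 713 kN.
Bearing (1.2 l_c t F_u ≤ 2.4 d t F_u): upper limit = 2.4·22·16·470 / 1000 = 397.1 kN.
  Edge l_c = 45 − 24/2 = 33 → r_n = 297.8 kN; interior l_c = 60 − 24 = 36 → r_n = 324.9 kN.
  R_n,bearing = 1·297.8 + 3·324.9 = 1272 kN → 1272 / 2 = 636 kN.
Bearing governs: 636 kN.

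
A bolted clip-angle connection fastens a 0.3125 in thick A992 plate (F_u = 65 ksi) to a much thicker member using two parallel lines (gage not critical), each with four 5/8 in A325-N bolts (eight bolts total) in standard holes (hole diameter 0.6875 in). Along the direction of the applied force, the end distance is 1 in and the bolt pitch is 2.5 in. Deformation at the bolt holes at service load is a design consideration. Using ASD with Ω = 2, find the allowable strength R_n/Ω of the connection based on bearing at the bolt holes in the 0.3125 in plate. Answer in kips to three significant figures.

107 kips

Per bolt r_n = 1.2 l_c t F_u ≤ 2.4 d t F_u; upper limit = 2.4 × 0.625 × 0.3125 × 65 = 30.47 kips.
Edge bolt: l_c = 1 − 0.6875/2 = 0.6562 in → 1.2 × 0.6562 × 0.3125 × 65 = 16 → r_n = 16 kips.
Interior bolts: l_c = 2.5 − 0.6875 = 1.812 in → 1.2 × 1.812 × 0.3125 × 65 = 44.18 → r_n = 30.47 kips.
R_n = 2 × 16 + 6 × 30.47 = 214.8 kips.
Allowable strength R_n/Ω = 214.8 / 2 = 107 kips.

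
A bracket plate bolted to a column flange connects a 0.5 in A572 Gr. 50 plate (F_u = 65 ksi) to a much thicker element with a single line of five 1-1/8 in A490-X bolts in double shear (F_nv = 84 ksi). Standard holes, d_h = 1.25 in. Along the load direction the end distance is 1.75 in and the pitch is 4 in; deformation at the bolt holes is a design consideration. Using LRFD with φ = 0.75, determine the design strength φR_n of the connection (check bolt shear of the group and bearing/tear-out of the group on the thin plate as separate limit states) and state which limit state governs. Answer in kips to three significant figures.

296 kips (bearing governs)

Bolt shear: A_b = π·1.125²/4 = 0.994 in²; R_n = 84 × 0.994 × 5 × 2 = 835 kips → 0.75 × 835 = 626 kips.
Bearing (1.2 l_c t F_u ≤ 2.4 d t F_u): upper limit = 2.4·1.125·0.5·65 = 87.75 kips.
  Edge l_c = 1.75 − 1.25/2 = 1.125 → r_n = 43.87 kips; interior l_c = 4 − 1.25 = 2.75 → r_n = 87.75 kips.
  R_n,bearing = 1·43.87 + 4·87.75 = 394.9 kips → 0.75 × 394.9 = 296 kips.
Bearing governs: 296 kips.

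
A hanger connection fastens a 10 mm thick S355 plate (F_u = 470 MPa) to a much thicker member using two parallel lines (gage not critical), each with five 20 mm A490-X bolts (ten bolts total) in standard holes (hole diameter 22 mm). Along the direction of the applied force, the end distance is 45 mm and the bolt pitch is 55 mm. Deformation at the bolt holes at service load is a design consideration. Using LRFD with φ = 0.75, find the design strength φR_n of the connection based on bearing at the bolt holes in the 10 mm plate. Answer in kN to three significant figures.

Per bolt r_n = 1.2 l_c t F_u ≤ 2.4 d t F_u; upper limit = 2.4 × 20 × 10 × 470 / 1000 = 225.6 kN.
Edge bolt: l_c = 45 − 22/2 = 34 mm → 1.2 × 34 × 10 × 470 / 1000 = 191.8 → r_n = 191.8 kN.
Interior bolts: l_c = 55 − 22 = 33 mm → 1.2 × 33 × 10 × 470 / 1000 = 186.1 → r_n = 186.1 kN.
R_n = 2 × 191.8 + 8 × 186.1 = 1872 kN.
Design strength φR_n = 0.75 × 1872 = 1400 kN.

1400 kN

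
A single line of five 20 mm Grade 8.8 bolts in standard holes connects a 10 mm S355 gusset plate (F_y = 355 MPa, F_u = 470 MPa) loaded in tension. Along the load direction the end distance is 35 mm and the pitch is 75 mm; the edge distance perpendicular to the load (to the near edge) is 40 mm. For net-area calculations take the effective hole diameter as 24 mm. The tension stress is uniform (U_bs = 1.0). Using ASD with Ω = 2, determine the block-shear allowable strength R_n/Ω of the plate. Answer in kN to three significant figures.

Shear plane L_v = 35 + 4·75 = 335 mm; A_gv = 335 × 10 = 3350 mm².
A_nv = (335 − 4.5·24) × 10 = 2270 mm².
A_nt = (40 − 0.5·24) × 10 = 280 mm².
0.6 F_u A_nv = 640.1 kN; 0.6 F_y A_gv = 713.6 kN → shear rupture governs the shear term.
R_n = 640.1 + 1.0 × 470 × 280 / 1000 = 771.7 kN.
Allowable strength R_n/Ω = 771.7 / 2 = 386 kN.

386 kN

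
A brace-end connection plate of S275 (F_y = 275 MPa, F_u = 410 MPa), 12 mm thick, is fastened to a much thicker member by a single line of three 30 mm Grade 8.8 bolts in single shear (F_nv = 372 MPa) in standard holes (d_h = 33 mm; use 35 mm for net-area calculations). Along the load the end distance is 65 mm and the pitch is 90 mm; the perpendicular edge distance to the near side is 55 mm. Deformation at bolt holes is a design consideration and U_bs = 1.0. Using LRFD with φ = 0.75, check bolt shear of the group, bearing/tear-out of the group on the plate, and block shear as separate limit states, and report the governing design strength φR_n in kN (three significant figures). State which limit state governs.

Bolt shear: A_b = π·30²/4 = 706.9 mm²; R_n = 372 × 706.9 × 3 × 1 / 1000 = 788.9 kN → 0.75 × 788.9 = 592 kN.
Bearing: edge l_c = 48.5, r_n = 286.3 kN; interior l_c = 57, r_n = 336.5 kN; R_n = 286.3 + 2·336.5 = 959.4 kN → 720 kN.
Block shear: A_gv = 2940, A_nv = 1890, A_nt = 450 mm²; R_n = min(0.6F_uA_nv, 0.6F_yA_gv) + U_bs·F_u·A_nt = 649.4 kN → 487 kN.
Block shear governs: 487 kN.

487 kN (block shear governs)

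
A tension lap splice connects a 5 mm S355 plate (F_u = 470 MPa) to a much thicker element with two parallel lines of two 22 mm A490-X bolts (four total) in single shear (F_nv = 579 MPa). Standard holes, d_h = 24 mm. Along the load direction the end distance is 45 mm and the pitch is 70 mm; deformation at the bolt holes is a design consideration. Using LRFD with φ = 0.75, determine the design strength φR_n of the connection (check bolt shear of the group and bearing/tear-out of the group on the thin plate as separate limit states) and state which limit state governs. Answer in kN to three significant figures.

Bolt shear: A_b = π·22²/4 = 380.1 mm²; R_n = 579 × 380.1 × 4 × 1 / 1000 = 880.4 kN → 0.75 × 880.4 = 660 kN.
Bearing (1.2 l_c t F_u ≤ 2.4 d t F_u): upper limit = 2.4·22·5·470 / 1000 = 124.1 kN.
  Edge l_c = 45 − 24/2 = 33 → r_n = 93.06 kN; interior l_c = 70 − 24 = 46 → r_n = 124.1 kN.
  R_n,bearing = 2·93.06 + 2·124.1 = 434.3 kN → 0.75 × 434.3 = 326 kN.
Bearing governs: 326 kN.

326 kN (bearing governs)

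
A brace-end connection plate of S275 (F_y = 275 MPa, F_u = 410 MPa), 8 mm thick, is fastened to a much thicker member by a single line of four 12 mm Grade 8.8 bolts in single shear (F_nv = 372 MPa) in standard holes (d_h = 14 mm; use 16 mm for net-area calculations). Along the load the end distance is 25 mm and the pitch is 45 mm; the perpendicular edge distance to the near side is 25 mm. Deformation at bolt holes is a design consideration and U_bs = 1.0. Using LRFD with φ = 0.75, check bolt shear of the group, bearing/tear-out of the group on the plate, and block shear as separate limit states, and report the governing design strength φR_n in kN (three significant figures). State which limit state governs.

126 kN (bolt shear governs)

Bolt shear: A_b = π·12²/4 = 113.1 mm²; R_n = 372 × 113.1 × 4 × 1 / 1000 = 168.3 kN → 0.75 × 168.3 = 126 kN.
Bearing: edge l_c = 18, r_n = 70.85 kN; interior l_c = 31, r_n = 94.46 kN; R_n = 70.85 + 3·94.46 = 354.2 kN → 266 kN.
Block shear: A_gv = 1280, A_nv = 832, A_nt = 136 mm²; R_n = min(0.6F_uA_nv, 0.6F_yA_gv) + U_bs·F_u·A_nt = 260.4 kN → 195 kN.
Bolt shear governs: 126 kN.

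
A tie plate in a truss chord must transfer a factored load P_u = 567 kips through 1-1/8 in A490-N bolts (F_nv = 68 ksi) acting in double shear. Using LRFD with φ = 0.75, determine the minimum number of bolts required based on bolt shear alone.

6 bolts

A_b = π·1.125²/4 = 0.994 in².
Per-bolt design strength φR_n = 0.75 × 68 × 0.994 × 2 = 101.4 kips.
n ≥ 567 / 101.4 = 5.592 → use 6 bolts.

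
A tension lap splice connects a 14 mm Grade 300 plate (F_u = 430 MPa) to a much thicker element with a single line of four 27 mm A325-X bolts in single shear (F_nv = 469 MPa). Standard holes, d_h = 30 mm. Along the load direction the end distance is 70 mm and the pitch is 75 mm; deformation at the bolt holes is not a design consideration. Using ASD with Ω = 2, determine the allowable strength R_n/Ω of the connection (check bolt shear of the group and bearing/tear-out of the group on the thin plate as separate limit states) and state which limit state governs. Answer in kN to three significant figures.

537 kN (bolt shear governs)

Bolt shear: A_b = π·27²/4 = 572.6 mm²; R_n = 469 × 572.6 × 4 × 1 / 1000 = 1074 kN → 1074 / 2 = 537 kN.
Bearing (1.5 l_c t F_u ≤ 3.0 d t F_u): upper limit = 3.0·27·14·430 / 1000 = 487.6 kN.
  Edge l_c = 70 − 30/2 = 55 → r_n = 487.6 kN; interior l_c = 75 − 30 = 45 → r_n = 406.4 kN.
  R_n,bearing = 1·487.6 + 3·406.4 = 1707 kN → 1707 / 2 = 853 kN.
Bolt shear governs: 537 kN.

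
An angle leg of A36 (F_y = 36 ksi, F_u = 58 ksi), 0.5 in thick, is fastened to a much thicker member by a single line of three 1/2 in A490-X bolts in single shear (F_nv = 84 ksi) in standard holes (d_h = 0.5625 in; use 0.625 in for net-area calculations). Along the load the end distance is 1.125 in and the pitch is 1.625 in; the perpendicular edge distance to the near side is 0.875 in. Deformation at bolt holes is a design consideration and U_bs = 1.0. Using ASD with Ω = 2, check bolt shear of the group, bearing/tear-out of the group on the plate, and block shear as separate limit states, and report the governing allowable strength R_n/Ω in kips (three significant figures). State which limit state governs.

Bolt shear: A_b = π·0.5²/4 = 0.1963 in²; R_n = 84 × 0.1963 × 3 × 1 = 49.48 kips → 49.48 / 2 = 24.7 kips.
Bearing: edge l_c = 0.8438, r_n = 29.36 kips; interior l_c = 1.062, r_n = 34.8 kips; R_n = 29.36 + 2·34.8 = 98.96 kips → 49.5 kips.
Block shear: A_gv = 2.188, A_nv = 1.406, A_nt = 0.2812 in²; R_n = min(0.6F_uA_nv, 0.6F_yA_gv) + U_bs·F_u·A_nt = 63.56 kips → 31.8 kips.
Bolt shear governs: 24.7 kips.

24.7 kips (bolt shear governs)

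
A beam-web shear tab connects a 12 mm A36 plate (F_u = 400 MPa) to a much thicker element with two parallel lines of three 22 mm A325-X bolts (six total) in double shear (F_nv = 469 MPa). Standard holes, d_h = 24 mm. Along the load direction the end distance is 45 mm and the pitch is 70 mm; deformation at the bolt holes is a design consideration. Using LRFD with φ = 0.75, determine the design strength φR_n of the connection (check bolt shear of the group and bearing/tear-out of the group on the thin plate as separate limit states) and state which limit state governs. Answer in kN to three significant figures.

Bolt shear: A_b = π·22²/4 = 380.1 mm²; R_n = 469 × 380.1 × 6 × 2 / 1000 = 2139 kN → 0.75 × 2139 = 1600 kN.
Bearing (1.2 l_c t F_u ≤ 2.4 d t F_u): upper limit = 2.4·22·12·400 / 1000 = 253.4 kN.
  Edge l_c = 45 − 24/2 = 33 → r_n = 190.1 kN; interior l_c = 70 − 24 = 46 → r_n = 253.4 kN.
  R_n,bearing = 2·190.1 + 4·253.4 = 1394 kN → 0.75 × 1394 = 1050 kN.
Bearing governs: 1050 kN.

1050 kN (bearing governs)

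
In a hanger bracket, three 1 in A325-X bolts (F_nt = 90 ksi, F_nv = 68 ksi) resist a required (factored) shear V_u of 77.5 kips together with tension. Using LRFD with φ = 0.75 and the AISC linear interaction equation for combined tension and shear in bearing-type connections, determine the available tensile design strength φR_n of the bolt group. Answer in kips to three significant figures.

A_b = π·1²/4 = 0.7854 in²; f_rv = 77.5 / (3 × 0.7854) = 32.89 ksi.
F'_nt = 1.3 F_nt − (F_nt / φF_nv) f_rv = 1.3·90 − (90/(0.75·68))·32.89 = 58.96 ksi, capped at F_nt → F'_nt = 58.96 ksi.
R_n = F'_nt · A_b · n = 58.96 × 0.7854 × 3 = 138.9 kips.
Design strength φR_n = 0.75 × 138.9 = 104 kips.

104 kips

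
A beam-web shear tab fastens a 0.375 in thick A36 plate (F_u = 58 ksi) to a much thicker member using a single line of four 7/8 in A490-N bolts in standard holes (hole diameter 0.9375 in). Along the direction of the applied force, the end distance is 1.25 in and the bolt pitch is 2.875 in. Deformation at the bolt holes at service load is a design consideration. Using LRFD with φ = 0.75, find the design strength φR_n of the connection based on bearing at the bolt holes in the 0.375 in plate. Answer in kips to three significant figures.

Per bolt r_n = 1.2 l_c t F_u ≤ 2.4 d t F_u; upper limit = 2.4 × 0.875 × 0.375 × 58 = 45.68 kips.
Edge bolt: l_c = 1.25 − 0.9375/2 = 0.7812 in → 1.2 × 0.7812 × 0.375 × 58 = 20.39 → r_n = 20.39 kips.
Interior bolts: l_c = 2.875 − 0.9375 = 1.938 in → 1.2 × 1.938 × 0.375 × 58 = 50.57 → r_n = 45.68 kips.
R_n = 1 × 20.39 + 3 × 45.68 = 157.4 kips.
Design strength φR_n = 0.75 × 157.4 = 118 kips.

118 kips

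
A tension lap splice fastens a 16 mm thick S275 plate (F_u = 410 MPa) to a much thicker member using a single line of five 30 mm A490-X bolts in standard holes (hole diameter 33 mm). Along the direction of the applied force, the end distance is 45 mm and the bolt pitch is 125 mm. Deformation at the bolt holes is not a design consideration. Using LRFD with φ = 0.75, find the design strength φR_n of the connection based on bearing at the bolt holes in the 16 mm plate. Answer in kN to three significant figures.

Per bolt r_n = 1.5 l_c t F_u ≤ 3.0 d t F_u; upper limit = 3.0 × 30 × 16 × 410 / 1000 = 590.4 kN.
Edge bolt: l_c = 45 − 33/2 = 28.5 mm → 1.5 × 28.5 × 16 × 410 / 1000 = 280.4 → r_n = 280.4 kN.
Interior bolts: l_c = 125 − 33 = 92 mm → 1.5 × 92 × 16 × 410 / 1000 = 905.3 → r_n = 590.4 kN.
R_n = 1 × 280.4 + 4 × 590.4 = 2642 kN.
Design strength φR_n = 0.75 × 2642 = 1980 kN.

1980 kN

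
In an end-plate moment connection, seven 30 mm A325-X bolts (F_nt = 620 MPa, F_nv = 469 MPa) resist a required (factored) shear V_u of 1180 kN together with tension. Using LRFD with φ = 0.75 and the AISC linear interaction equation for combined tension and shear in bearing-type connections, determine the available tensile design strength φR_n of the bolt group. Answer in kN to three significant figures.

1430 kN

A_b = π·30²/4 = 706.9 mm²; f_rv = 1180 × 1000 / (7 × 706.9) = 238.5 MPa.
F'_nt = 1.3 F_nt − (F_nt / φF_nv) f_rv = 1.3·620 − (620/(0.75·469))·238.5 = 385.7 MPa, capped at F_nt → F'_nt = 385.7 MPa.
R_n = F'_nt · A_b · n = 385.7 × 706.9 × 7 / 1000 = 1908 kN.
Design strength φR_n = 0.75 × 1908 = 1430 kN.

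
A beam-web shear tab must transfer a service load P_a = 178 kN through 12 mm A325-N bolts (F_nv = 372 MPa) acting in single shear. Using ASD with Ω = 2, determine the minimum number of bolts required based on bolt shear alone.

9 bolts

A_b = π·12²/4 = 113.1 mm².
Per-bolt allowable strength R_n/Ω = 372 × 113.1 × 1 / 1000 / 2 = 21.04 kN.
n ≥ 178 / 21.04 = 8.462 → use 9 bolts.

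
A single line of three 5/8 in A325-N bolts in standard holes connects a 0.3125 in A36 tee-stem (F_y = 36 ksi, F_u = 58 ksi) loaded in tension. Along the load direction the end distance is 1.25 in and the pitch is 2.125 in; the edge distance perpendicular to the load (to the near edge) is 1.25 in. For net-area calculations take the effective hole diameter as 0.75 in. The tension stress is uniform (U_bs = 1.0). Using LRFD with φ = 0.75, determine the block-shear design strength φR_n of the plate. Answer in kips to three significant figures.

Shear plane L_v = 1.25 + 2·2.125 = 5.5 in; A_gv = 5.5 × 0.3125 = 1.719 in².
A_nv = (5.5 − 2.5·0.75) × 0.3125 = 1.133 in².
A_nt = (1.25 − 0.5·0.75) × 0.3125 = 0.2734 in².
0.6 F_u A_nv = 39.42 kips; 0.6 F_y A_gv = 37.12 kips → shear yielding governs the shear term.
R_n = 37.12 + 1.0 × 58 × 0.2734 = 52.98 kips.
Design strength φR_n = 0.75 × 52.98 = 39.7 kips.

39.7 kips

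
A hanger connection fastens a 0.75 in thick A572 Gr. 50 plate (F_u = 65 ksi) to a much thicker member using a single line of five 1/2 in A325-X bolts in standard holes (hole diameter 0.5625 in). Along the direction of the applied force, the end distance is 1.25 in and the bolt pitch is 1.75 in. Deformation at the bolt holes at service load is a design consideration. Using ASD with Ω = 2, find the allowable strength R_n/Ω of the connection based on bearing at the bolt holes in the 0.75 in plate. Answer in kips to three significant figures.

Per bolt r_n = 1.2 l_c t F_u ≤ 2.4 d t F_u; upper limit = 2.4 × 0.5 × 0.75 × 65 = 58.5 kips.
Edge bolt: l_c = 1.25 − 0.5625/2 = 0.9688 in → 1.2 × 0.9688 × 0.75 × 65 = 56.67 → r_n = 56.67 kips.
Interior bolts: l_c = 1.75 − 0.5625 = 1.188 in → 1.2 × 1.188 × 0.75 × 65 = 69.47 → r_n = 58.5 kips.
R_n = 1 × 56.67 + 4 × 58.5 = 290.7 kips.
Allowable strength R_n/Ω = 290.7 / 2 = 145 kips.

145 kips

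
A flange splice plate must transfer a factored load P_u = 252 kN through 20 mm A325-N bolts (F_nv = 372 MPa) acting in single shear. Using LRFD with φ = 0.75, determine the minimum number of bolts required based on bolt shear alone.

A_b = π·20²/4 = 314.2 mm².
Per-bolt design strength φR_n = 0.75 × 372 × 314.2 × 1 / 1000 = 87.65 kN.
n ≥ 252 / 87.65 = 2.875 → use 3 bolts.

3 bolts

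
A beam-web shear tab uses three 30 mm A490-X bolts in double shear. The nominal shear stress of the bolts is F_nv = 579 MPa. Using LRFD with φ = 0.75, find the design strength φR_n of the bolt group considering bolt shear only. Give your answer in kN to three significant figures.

1840 kN

A_b = π × 30² / 4 = 706.9 mm².
R_n = F_nv · A_b · n · n_s = 579 × 706.9 × 3 × 2 / 1000 = 2456 kN.
Design strength φR_n = 0.75 × 2456 = 1840 kN.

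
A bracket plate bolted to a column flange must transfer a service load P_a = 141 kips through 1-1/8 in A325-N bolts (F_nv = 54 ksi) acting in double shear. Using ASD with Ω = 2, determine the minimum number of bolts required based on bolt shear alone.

3 bolts

A_b = π·1.125²/4 = 0.994 in².
Per-bolt allowable strength R_n/Ω = 54 × 0.994 × 2 / 2 = 53.68 kips.
n ≥ 141 / 53.68 = 2.627 → use 3 bolts.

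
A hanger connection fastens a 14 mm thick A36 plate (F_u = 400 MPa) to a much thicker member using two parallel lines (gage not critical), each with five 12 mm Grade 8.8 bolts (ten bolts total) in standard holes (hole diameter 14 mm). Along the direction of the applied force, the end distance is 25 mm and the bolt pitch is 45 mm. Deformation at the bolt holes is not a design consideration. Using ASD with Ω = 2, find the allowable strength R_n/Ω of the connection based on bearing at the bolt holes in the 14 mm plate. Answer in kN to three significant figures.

958 kN

Per bolt r_n = 1.5 l_c t F_u ≤ 3.0 d t F_u; upper limit = 3.0 × 12 × 14 × 400 / 1000 = 201.6 kN.
Edge bolt: l_c = 25 − 14/2 = 18 mm → 1.5 × 18 × 14 × 400 / 1000 = 151.2 → r_n = 151.2 kN.
Interior bolts: l_c = 45 − 14 = 31 mm → 1.5 × 31 × 14 × 400 / 1000 = 260.4 → r_n = 201.6 kN.
R_n = 2 × 151.2 + 8 × 201.6 = 1915 kN.
Allowable strength R_n/Ω = 1915 / 2 = 958 kN.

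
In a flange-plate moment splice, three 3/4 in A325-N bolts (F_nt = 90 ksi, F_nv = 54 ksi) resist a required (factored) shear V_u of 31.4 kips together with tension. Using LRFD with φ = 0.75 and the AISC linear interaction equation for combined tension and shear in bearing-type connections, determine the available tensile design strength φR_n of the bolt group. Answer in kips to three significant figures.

A_b = π·0.75²/4 = 0.4418 in²; f_rv = 31.4 / (3 × 0.4418) = 23.69 ksi.
F'_nt = 1.3 F_nt − (F_nt / φF_nv) f_rv = 1.3·90 − (90/(0.75·54))·23.69 = 64.35 ksi, capped at F_nt → F'_nt = 64.35 ksi.
R_n = F'_nt · A_b · n = 64.35 × 0.4418 × 3 = 85.29 kips.
Design strength φR_n = 0.75 × 85.29 = 64 kips.

64 kips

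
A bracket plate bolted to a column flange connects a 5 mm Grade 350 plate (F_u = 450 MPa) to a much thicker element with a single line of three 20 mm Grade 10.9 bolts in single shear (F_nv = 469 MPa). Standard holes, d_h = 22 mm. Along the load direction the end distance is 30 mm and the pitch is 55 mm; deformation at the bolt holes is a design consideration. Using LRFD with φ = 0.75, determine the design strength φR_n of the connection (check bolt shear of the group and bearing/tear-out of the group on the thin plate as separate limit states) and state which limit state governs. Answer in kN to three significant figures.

172 kN (bearing governs)

Bolt shear: A_b = π·20²/4 = 314.2 mm²; R_n = 469 × 314.2 × 3 × 1 / 1000 = 442 kN → 0.75 × 442 = 332 kN.
Bearing (1.2 l_c t F_u ≤ 2.4 d t F_u): upper limit = 2.4·20·5·450 / 1000 = 108 kN.
  Edge l_c = 30 − 22/2 = 19 → r_n = 51.3 kN; interior l_c = 55 − 22 = 33 → r_n = 89.1 kN.
  R_n,bearing = 1·51.3 + 2·89.1 = 229.5 kN → 0.75 × 229.5 = 172 kN.
Bearing governs: 172 kN.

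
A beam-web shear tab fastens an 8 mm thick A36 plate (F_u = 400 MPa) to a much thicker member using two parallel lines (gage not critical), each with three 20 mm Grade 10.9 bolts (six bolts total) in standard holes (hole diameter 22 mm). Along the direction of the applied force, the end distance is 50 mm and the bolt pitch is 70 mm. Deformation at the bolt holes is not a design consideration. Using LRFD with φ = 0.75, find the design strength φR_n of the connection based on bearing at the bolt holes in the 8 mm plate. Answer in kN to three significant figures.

857 kN

Per bolt r_n = 1.5 l_c t F_u ≤ 3.0 d t F_u; upper limit = 3.0 × 20 × 8 × 400 / 1000 = 192 kN.
Edge bolt: l_c = 50 − 22/2 = 39 mm → 1.5 × 39 × 8 × 400 / 1000 = 187.2 → r_n = 187.2 kN.
Interior bolts: l_c = 70 − 22 = 48 mm → 1.5 × 48 × 8 × 400 / 1000 = 230.4 → r_n = 192 kN.
R_n = 2 × 187.2 + 4 × 192 = 1142 kN.
Design strength φR_n = 0.75 × 1142 = 857 kN.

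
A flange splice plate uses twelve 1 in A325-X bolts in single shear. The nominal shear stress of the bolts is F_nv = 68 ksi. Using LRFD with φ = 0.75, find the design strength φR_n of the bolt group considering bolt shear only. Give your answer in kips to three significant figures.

481 kips

A_b = π × 1² / 4 = 0.7854 in².
R_n = F_nv · A_b · n · n_s = 68 × 0.7854 × 12 × 1 = 640.9 kips.
Design strength φR_n = 0.75 × 640.9 = 481 kips.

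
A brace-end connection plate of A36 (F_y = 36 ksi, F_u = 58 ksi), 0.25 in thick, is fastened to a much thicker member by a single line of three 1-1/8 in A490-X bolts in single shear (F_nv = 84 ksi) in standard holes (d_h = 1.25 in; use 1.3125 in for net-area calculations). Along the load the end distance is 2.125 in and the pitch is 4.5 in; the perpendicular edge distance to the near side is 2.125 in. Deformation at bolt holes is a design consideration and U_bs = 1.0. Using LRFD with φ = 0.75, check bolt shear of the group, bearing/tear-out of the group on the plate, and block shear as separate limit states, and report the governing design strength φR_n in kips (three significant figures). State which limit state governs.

Bolt shear: A_b = π·1.125²/4 = 0.994 in²; R_n = 84 × 0.994 × 3 × 1 = 250.5 kips → 0.75 × 250.5 = 188 kips.
Bearing: edge l_c = 1.5, r_n = 26.1 kips; interior l_c = 3.25, r_n = 39.15 kips; R_n = 26.1 + 2·39.15 = 104.4 kips → 78.3 kips.
Block shear: A_gv = 2.781, A_nv = 1.961, A_nt = 0.3672 in²; R_n = min(0.6F_uA_nv, 0.6F_yA_gv) + U_bs·F_u·A_nt = 81.37 kips → 61 kips.
Block shear governs: 61 kips.

61 kips (block shear governs)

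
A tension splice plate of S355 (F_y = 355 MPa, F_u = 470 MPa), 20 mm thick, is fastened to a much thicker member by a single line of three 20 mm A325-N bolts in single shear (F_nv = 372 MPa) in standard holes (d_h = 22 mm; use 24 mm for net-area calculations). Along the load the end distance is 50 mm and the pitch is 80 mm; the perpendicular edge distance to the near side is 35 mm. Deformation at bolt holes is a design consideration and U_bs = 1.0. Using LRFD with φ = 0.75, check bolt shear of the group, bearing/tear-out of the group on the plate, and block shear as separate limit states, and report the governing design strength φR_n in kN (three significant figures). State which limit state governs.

Bolt shear: A_b = π·20²/4 = 314.2 mm²; R_n = 372 × 314.2 × 3 × 1 / 1000 = 350.6 kN → 0.75 × 350.6 = 263 kN.
Bearing: edge l_c = 39, r_n = 439.9 kN; interior l_c = 58, r_n = 451.2 kN; R_n = 439.9 + 2·451.2 = 1342 kN → 1010 kN.
Block shear: A_gv = 4200, A_nv = 3000, A_nt = 460 mm²; R_n = min(0.6F_uA_nv, 0.6F_yA_gv) + U_bs·F_u·A_nt = 1062 kN → 797 kN.
Bolt shear governs: 263 kN.

263 kN (bolt shear governs)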